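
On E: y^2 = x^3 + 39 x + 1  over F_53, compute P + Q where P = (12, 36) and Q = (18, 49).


P != Q, so use the chord formula.
s = (y2 - y1) / (x2 - x1) = (13) / (6) mod 53 = 11
x3 = s^2 - x1 - x2 mod 53 = 11^2 - 12 - 18 = 38
y3 = s (x1 - x3) - y1 mod 53 = 11 * (12 - 38) - 36 = 49

P + Q = (38, 49)


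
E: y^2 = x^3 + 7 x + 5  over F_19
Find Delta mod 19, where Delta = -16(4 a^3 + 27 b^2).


4 a^3 + 27 b^2 = 4*7^3 + 27*5^2 = 1372 + 675 = 2047
Delta = -16 * (2047) = -32752
Delta mod 19 = 4

Delta = 4 (mod 19)


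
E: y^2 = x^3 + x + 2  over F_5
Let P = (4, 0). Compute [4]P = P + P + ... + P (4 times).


k = 4 = 100_2 (binary, LSB first: 001)
Double-and-add from P = (4, 0):
  bit 0 = 0: acc unchanged = O
  bit 1 = 0: acc unchanged = O
  bit 2 = 1: acc = O + O = O

4P = O


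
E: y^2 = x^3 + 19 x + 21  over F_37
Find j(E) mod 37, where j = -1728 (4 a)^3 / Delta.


Delta = -16(4 a^3 + 27 b^2) mod 37 = 30
-1728 * (4 a)^3 = -1728 * (4*19)^3 mod 37 = 14
j = 14 * 30^(-1) mod 37 = 35

j = 35 (mod 37)


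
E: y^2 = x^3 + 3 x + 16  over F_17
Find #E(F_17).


For each x in F_17, count y with y^2 = x^3 + 3 x + 16 mod 17:
  x = 0: RHS = 16, y in [4, 13]  -> 2 point(s)
  x = 2: RHS = 13, y in [8, 9]  -> 2 point(s)
  x = 3: RHS = 1, y in [1, 16]  -> 2 point(s)
  x = 8: RHS = 8, y in [5, 12]  -> 2 point(s)
  x = 10: RHS = 9, y in [3, 14]  -> 2 point(s)
  x = 13: RHS = 8, y in [5, 12]  -> 2 point(s)
  x = 15: RHS = 2, y in [6, 11]  -> 2 point(s)
Affine points: 14. Add the point at infinity: total = 15.

#E(F_17) = 15


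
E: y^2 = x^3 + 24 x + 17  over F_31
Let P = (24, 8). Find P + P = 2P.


Doubling: s = (3 x1^2 + a) / (2 y1)
s = (3*24^2 + 24) / (2*8) mod 31 = 1
x3 = s^2 - 2 x1 mod 31 = 1^2 - 2*24 = 15
y3 = s (x1 - x3) - y1 mod 31 = 1 * (24 - 15) - 8 = 1

2P = (15, 1)


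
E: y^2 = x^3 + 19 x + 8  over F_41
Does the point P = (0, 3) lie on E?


Check whether y^2 = x^3 + 19 x + 8 (mod 41) for (x, y) = (0, 3).
LHS: y^2 = 3^2 mod 41 = 9
RHS: x^3 + 19 x + 8 = 0^3 + 19*0 + 8 mod 41 = 8
LHS != RHS

No, not on the curve


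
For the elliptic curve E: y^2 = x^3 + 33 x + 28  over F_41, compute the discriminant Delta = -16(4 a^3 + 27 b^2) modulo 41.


4 a^3 + 27 b^2 = 4*33^3 + 27*28^2 = 143748 + 21168 = 164916
Delta = -16 * (164916) = -2638656
Delta mod 41 = 22

Delta = 22 (mod 41)


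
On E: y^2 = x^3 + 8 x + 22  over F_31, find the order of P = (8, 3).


Compute successive multiples of P until we hit O:
  1P = (8, 3)
  2P = (17, 7)
  3P = (15, 18)
  4P = (5, 30)
  5P = (6, 10)
  6P = (6, 21)
  7P = (5, 1)
  8P = (15, 13)
  ... (continuing to 11P)
  11P = O

ord(P) = 11


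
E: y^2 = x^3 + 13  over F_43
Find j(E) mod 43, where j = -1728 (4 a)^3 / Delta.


Delta = -16(4 a^3 + 27 b^2) mod 43 = 6
-1728 * (4 a)^3 = -1728 * (4*0)^3 mod 43 = 0
j = 0 * 6^(-1) mod 43 = 0

j = 0 (mod 43)


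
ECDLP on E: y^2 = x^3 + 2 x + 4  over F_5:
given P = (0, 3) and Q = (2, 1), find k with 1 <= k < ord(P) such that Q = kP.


Enumerate multiples of P until we hit Q = (2, 1):
  1P = (0, 3)
  2P = (4, 4)
  3P = (2, 4)
  4P = (2, 1)
Match found at i = 4.

k = 4


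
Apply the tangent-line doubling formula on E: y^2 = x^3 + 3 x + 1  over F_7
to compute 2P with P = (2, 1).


Doubling: s = (3 x1^2 + a) / (2 y1)
s = (3*2^2 + 3) / (2*1) mod 7 = 4
x3 = s^2 - 2 x1 mod 7 = 4^2 - 2*2 = 5
y3 = s (x1 - x3) - y1 mod 7 = 4 * (2 - 5) - 1 = 1

2P = (5, 1)


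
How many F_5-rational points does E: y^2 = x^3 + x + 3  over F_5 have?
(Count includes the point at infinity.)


For each x in F_5, count y with y^2 = x^3 + 1 x + 3 mod 5:
  x = 1: RHS = 0, y in [0]  -> 1 point(s)
  x = 4: RHS = 1, y in [1, 4]  -> 2 point(s)
Affine points: 3. Add the point at infinity: total = 4.

#E(F_5) = 4


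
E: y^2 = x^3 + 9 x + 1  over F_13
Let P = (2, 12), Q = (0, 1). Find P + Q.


P != Q, so use the chord formula.
s = (y2 - y1) / (x2 - x1) = (2) / (11) mod 13 = 12
x3 = s^2 - x1 - x2 mod 13 = 12^2 - 2 - 0 = 12
y3 = s (x1 - x3) - y1 mod 13 = 12 * (2 - 12) - 12 = 11

P + Q = (12, 11)


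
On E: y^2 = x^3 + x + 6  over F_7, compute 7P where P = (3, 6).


k = 7 = 111_2 (binary, LSB first: 111)
Double-and-add from P = (3, 6):
  bit 0 = 1: acc = O + (3, 6) = (3, 6)
  bit 1 = 1: acc = (3, 6) + (1, 1) = (4, 2)
  bit 2 = 1: acc = (4, 2) + (2, 4) = (2, 3)

7P = (2, 3)


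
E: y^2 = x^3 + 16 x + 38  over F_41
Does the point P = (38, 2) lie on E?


Check whether y^2 = x^3 + 16 x + 38 (mod 41) for (x, y) = (38, 2).
LHS: y^2 = 2^2 mod 41 = 4
RHS: x^3 + 16 x + 38 = 38^3 + 16*38 + 38 mod 41 = 4
LHS = RHS

Yes, on the curve


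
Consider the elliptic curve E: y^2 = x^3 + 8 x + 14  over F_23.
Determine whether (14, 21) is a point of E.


Check whether y^2 = x^3 + 8 x + 14 (mod 23) for (x, y) = (14, 21).
LHS: y^2 = 21^2 mod 23 = 4
RHS: x^3 + 8 x + 14 = 14^3 + 8*14 + 14 mod 23 = 18
LHS != RHS

No, not on the curve


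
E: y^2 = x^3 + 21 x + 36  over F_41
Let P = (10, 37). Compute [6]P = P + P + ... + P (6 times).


k = 6 = 110_2 (binary, LSB first: 011)
Double-and-add from P = (10, 37):
  bit 0 = 0: acc unchanged = O
  bit 1 = 1: acc = O + (16, 9) = (16, 9)
  bit 2 = 1: acc = (16, 9) + (25, 27) = (4, 15)

6P = (4, 15)


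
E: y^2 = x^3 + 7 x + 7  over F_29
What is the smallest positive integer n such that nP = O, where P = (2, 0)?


Compute successive multiples of P until we hit O:
  1P = (2, 0)
  2P = O

ord(P) = 2


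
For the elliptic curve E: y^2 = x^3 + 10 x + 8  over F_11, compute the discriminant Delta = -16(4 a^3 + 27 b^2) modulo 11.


4 a^3 + 27 b^2 = 4*10^3 + 27*8^2 = 4000 + 1728 = 5728
Delta = -16 * (5728) = -91648
Delta mod 11 = 4

Delta = 4 (mod 11)


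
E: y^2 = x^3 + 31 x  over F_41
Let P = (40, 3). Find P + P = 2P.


Doubling: s = (3 x1^2 + a) / (2 y1)
s = (3*40^2 + 31) / (2*3) mod 41 = 33
x3 = s^2 - 2 x1 mod 41 = 33^2 - 2*40 = 25
y3 = s (x1 - x3) - y1 mod 41 = 33 * (40 - 25) - 3 = 0

2P = (25, 0)


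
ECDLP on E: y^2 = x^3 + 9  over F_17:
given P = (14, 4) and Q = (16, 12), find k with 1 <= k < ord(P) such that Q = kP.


Enumerate multiples of P until we hit Q = (16, 12):
  1P = (14, 4)
  2P = (15, 16)
  3P = (13, 8)
  4P = (6, 15)
  5P = (5, 7)
  6P = (0, 14)
  7P = (16, 12)
Match found at i = 7.

k = 7


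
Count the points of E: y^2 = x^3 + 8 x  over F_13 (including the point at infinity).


For each x in F_13, count y with y^2 = x^3 + 8 x + 0 mod 13:
  x = 0: RHS = 0, y in [0]  -> 1 point(s)
  x = 1: RHS = 9, y in [3, 10]  -> 2 point(s)
  x = 3: RHS = 12, y in [5, 8]  -> 2 point(s)
  x = 5: RHS = 9, y in [3, 10]  -> 2 point(s)
  x = 6: RHS = 4, y in [2, 11]  -> 2 point(s)
  x = 7: RHS = 9, y in [3, 10]  -> 2 point(s)
  x = 8: RHS = 4, y in [2, 11]  -> 2 point(s)
  x = 10: RHS = 1, y in [1, 12]  -> 2 point(s)
  x = 12: RHS = 4, y in [2, 11]  -> 2 point(s)
Affine points: 17. Add the point at infinity: total = 18.

#E(F_13) = 18


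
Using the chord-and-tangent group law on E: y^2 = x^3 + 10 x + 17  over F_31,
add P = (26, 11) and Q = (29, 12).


P != Q, so use the chord formula.
s = (y2 - y1) / (x2 - x1) = (1) / (3) mod 31 = 21
x3 = s^2 - x1 - x2 mod 31 = 21^2 - 26 - 29 = 14
y3 = s (x1 - x3) - y1 mod 31 = 21 * (26 - 14) - 11 = 24

P + Q = (14, 24)


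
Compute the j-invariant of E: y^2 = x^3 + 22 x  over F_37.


Delta = -16(4 a^3 + 27 b^2) mod 37 = 31
-1728 * (4 a)^3 = -1728 * (4*22)^3 mod 37 = 29
j = 29 * 31^(-1) mod 37 = 26

j = 26 (mod 37)


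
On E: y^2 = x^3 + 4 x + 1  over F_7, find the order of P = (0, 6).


Compute successive multiples of P until we hit O:
  1P = (0, 6)
  2P = (4, 2)
  3P = (4, 5)
  4P = (0, 1)
  5P = O

ord(P) = 5


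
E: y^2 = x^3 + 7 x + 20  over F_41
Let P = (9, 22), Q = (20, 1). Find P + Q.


P != Q, so use the chord formula.
s = (y2 - y1) / (x2 - x1) = (20) / (11) mod 41 = 13
x3 = s^2 - x1 - x2 mod 41 = 13^2 - 9 - 20 = 17
y3 = s (x1 - x3) - y1 mod 41 = 13 * (9 - 17) - 22 = 38

P + Q = (17, 38)


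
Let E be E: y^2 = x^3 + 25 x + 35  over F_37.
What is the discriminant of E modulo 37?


4 a^3 + 27 b^2 = 4*25^3 + 27*35^2 = 62500 + 33075 = 95575
Delta = -16 * (95575) = -1529200
Delta mod 37 = 10

Delta = 10 (mod 37)


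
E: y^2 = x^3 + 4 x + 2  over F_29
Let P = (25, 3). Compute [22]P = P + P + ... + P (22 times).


k = 22 = 10110_2 (binary, LSB first: 01101)
Double-and-add from P = (25, 3):
  bit 0 = 0: acc unchanged = O
  bit 1 = 1: acc = O + (9, 10) = (9, 10)
  bit 2 = 1: acc = (9, 10) + (17, 13) = (19, 8)
  bit 3 = 0: acc unchanged = (19, 8)
  bit 4 = 1: acc = (19, 8) + (12, 26) = (20, 7)

22P = (20, 7)


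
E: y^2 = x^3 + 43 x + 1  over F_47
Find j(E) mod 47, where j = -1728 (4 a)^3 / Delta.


Delta = -16(4 a^3 + 27 b^2) mod 47 = 45
-1728 * (4 a)^3 = -1728 * (4*43)^3 mod 47 = 17
j = 17 * 45^(-1) mod 47 = 15

j = 15 (mod 47)


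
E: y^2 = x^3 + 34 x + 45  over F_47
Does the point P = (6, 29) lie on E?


Check whether y^2 = x^3 + 34 x + 45 (mod 47) for (x, y) = (6, 29).
LHS: y^2 = 29^2 mod 47 = 42
RHS: x^3 + 34 x + 45 = 6^3 + 34*6 + 45 mod 47 = 42
LHS = RHS

Yes, on the curve


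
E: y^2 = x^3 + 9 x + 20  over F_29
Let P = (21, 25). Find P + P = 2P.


Doubling: s = (3 x1^2 + a) / (2 y1)
s = (3*21^2 + 9) / (2*25) mod 29 = 22
x3 = s^2 - 2 x1 mod 29 = 22^2 - 2*21 = 7
y3 = s (x1 - x3) - y1 mod 29 = 22 * (21 - 7) - 25 = 22

2P = (7, 22)


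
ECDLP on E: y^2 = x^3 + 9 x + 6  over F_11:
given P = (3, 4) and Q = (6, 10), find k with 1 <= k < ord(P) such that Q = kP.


Enumerate multiples of P until we hit Q = (6, 10):
  1P = (3, 4)
  2P = (6, 10)
Match found at i = 2.

k = 2


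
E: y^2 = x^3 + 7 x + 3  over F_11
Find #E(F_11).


For each x in F_11, count y with y^2 = x^3 + 7 x + 3 mod 11:
  x = 0: RHS = 3, y in [5, 6]  -> 2 point(s)
  x = 1: RHS = 0, y in [0]  -> 1 point(s)
  x = 2: RHS = 3, y in [5, 6]  -> 2 point(s)
  x = 5: RHS = 9, y in [3, 8]  -> 2 point(s)
  x = 9: RHS = 3, y in [5, 6]  -> 2 point(s)
Affine points: 9. Add the point at infinity: total = 10.

#E(F_11) = 10


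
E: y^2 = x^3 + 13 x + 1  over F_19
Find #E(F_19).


For each x in F_19, count y with y^2 = x^3 + 13 x + 1 mod 19:
  x = 0: RHS = 1, y in [1, 18]  -> 2 point(s)
  x = 2: RHS = 16, y in [4, 15]  -> 2 point(s)
  x = 5: RHS = 1, y in [1, 18]  -> 2 point(s)
  x = 7: RHS = 17, y in [6, 13]  -> 2 point(s)
  x = 8: RHS = 9, y in [3, 16]  -> 2 point(s)
  x = 9: RHS = 11, y in [7, 12]  -> 2 point(s)
  x = 12: RHS = 4, y in [2, 17]  -> 2 point(s)
  x = 13: RHS = 11, y in [7, 12]  -> 2 point(s)
  x = 14: RHS = 1, y in [1, 18]  -> 2 point(s)
  x = 16: RHS = 11, y in [7, 12]  -> 2 point(s)
  x = 17: RHS = 5, y in [9, 10]  -> 2 point(s)
  x = 18: RHS = 6, y in [5, 14]  -> 2 point(s)
Affine points: 24. Add the point at infinity: total = 25.

#E(F_19) = 25


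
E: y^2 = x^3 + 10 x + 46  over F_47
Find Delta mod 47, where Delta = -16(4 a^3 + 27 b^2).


4 a^3 + 27 b^2 = 4*10^3 + 27*46^2 = 4000 + 57132 = 61132
Delta = -16 * (61132) = -978112
Delta mod 47 = 5

Delta = 5 (mod 47)


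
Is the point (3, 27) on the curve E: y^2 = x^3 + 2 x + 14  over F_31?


Check whether y^2 = x^3 + 2 x + 14 (mod 31) for (x, y) = (3, 27).
LHS: y^2 = 27^2 mod 31 = 16
RHS: x^3 + 2 x + 14 = 3^3 + 2*3 + 14 mod 31 = 16
LHS = RHS

Yes, on the curve


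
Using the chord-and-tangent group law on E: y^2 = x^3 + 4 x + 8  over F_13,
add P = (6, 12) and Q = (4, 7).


P != Q, so use the chord formula.
s = (y2 - y1) / (x2 - x1) = (8) / (11) mod 13 = 9
x3 = s^2 - x1 - x2 mod 13 = 9^2 - 6 - 4 = 6
y3 = s (x1 - x3) - y1 mod 13 = 9 * (6 - 6) - 12 = 1

P + Q = (6, 1)


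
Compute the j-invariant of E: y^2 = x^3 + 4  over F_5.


Delta = -16(4 a^3 + 27 b^2) mod 5 = 3
-1728 * (4 a)^3 = -1728 * (4*0)^3 mod 5 = 0
j = 0 * 3^(-1) mod 5 = 0

j = 0 (mod 5)


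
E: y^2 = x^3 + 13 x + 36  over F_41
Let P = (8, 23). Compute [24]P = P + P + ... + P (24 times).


k = 24 = 11000_2 (binary, LSB first: 00011)
Double-and-add from P = (8, 23):
  bit 0 = 0: acc unchanged = O
  bit 1 = 0: acc unchanged = O
  bit 2 = 0: acc unchanged = O
  bit 3 = 1: acc = O + (37, 17) = (37, 17)
  bit 4 = 1: acc = (37, 17) + (17, 2) = (26, 22)

24P = (26, 22)


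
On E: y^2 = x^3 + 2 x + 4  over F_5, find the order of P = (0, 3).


Compute successive multiples of P until we hit O:
  1P = (0, 3)
  2P = (4, 4)
  3P = (2, 4)
  4P = (2, 1)
  5P = (4, 1)
  6P = (0, 2)
  7P = O

ord(P) = 7


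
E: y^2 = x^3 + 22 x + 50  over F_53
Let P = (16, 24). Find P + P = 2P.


Doubling: s = (3 x1^2 + a) / (2 y1)
s = (3*16^2 + 22) / (2*24) mod 53 = 1
x3 = s^2 - 2 x1 mod 53 = 1^2 - 2*16 = 22
y3 = s (x1 - x3) - y1 mod 53 = 1 * (16 - 22) - 24 = 23

2P = (22, 23)


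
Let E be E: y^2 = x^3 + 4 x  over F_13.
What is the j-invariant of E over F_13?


Delta = -16(4 a^3 + 27 b^2) mod 13 = 12
-1728 * (4 a)^3 = -1728 * (4*4)^3 mod 13 = 1
j = 1 * 12^(-1) mod 13 = 12

j = 12 (mod 13)


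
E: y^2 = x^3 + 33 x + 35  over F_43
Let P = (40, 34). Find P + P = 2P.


Doubling: s = (3 x1^2 + a) / (2 y1)
s = (3*40^2 + 33) / (2*34) mod 43 = 11
x3 = s^2 - 2 x1 mod 43 = 11^2 - 2*40 = 41
y3 = s (x1 - x3) - y1 mod 43 = 11 * (40 - 41) - 34 = 41

2P = (41, 41)


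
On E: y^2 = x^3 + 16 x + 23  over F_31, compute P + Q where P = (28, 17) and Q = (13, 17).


P != Q, so use the chord formula.
s = (y2 - y1) / (x2 - x1) = (0) / (16) mod 31 = 0
x3 = s^2 - x1 - x2 mod 31 = 0^2 - 28 - 13 = 21
y3 = s (x1 - x3) - y1 mod 31 = 0 * (28 - 21) - 17 = 14

P + Q = (21, 14)


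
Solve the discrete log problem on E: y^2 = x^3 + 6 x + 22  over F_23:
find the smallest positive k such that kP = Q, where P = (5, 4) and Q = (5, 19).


Enumerate multiples of P until we hit Q = (5, 19):
  1P = (5, 4)
  2P = (21, 18)
  3P = (1, 11)
  4P = (10, 22)
  5P = (9, 0)
  6P = (10, 1)
  7P = (1, 12)
  8P = (21, 5)
  9P = (5, 19)
Match found at i = 9.

k = 9


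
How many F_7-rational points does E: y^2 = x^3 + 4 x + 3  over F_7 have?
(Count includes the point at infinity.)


For each x in F_7, count y with y^2 = x^3 + 4 x + 3 mod 7:
  x = 1: RHS = 1, y in [1, 6]  -> 2 point(s)
  x = 3: RHS = 0, y in [0]  -> 1 point(s)
  x = 5: RHS = 1, y in [1, 6]  -> 2 point(s)
Affine points: 5. Add the point at infinity: total = 6.

#E(F_7) = 6


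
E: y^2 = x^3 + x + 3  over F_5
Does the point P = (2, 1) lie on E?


Check whether y^2 = x^3 + 1 x + 3 (mod 5) for (x, y) = (2, 1).
LHS: y^2 = 1^2 mod 5 = 1
RHS: x^3 + 1 x + 3 = 2^3 + 1*2 + 3 mod 5 = 3
LHS != RHS

No, not on the curve


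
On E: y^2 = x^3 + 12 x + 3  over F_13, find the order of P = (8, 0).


Compute successive multiples of P until we hit O:
  1P = (8, 0)
  2P = O

ord(P) = 2


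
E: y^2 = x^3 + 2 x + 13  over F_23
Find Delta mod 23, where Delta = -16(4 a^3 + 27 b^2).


4 a^3 + 27 b^2 = 4*2^3 + 27*13^2 = 32 + 4563 = 4595
Delta = -16 * (4595) = -73520
Delta mod 23 = 11

Delta = 11 (mod 23)


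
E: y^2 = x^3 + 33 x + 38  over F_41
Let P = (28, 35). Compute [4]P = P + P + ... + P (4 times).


k = 4 = 100_2 (binary, LSB first: 001)
Double-and-add from P = (28, 35):
  bit 0 = 0: acc unchanged = O
  bit 1 = 0: acc unchanged = O
  bit 2 = 1: acc = O + (23, 7) = (23, 7)

4P = (23, 7)


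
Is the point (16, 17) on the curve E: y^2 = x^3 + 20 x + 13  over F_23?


Check whether y^2 = x^3 + 20 x + 13 (mod 23) for (x, y) = (16, 17).
LHS: y^2 = 17^2 mod 23 = 13
RHS: x^3 + 20 x + 13 = 16^3 + 20*16 + 13 mod 23 = 13
LHS = RHS

Yes, on the curve


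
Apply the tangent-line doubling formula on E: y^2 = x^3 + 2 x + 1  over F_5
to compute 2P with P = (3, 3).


Doubling: s = (3 x1^2 + a) / (2 y1)
s = (3*3^2 + 2) / (2*3) mod 5 = 4
x3 = s^2 - 2 x1 mod 5 = 4^2 - 2*3 = 0
y3 = s (x1 - x3) - y1 mod 5 = 4 * (3 - 0) - 3 = 4

2P = (0, 4)


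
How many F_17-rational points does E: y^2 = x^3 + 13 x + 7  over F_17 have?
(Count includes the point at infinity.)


For each x in F_17, count y with y^2 = x^3 + 13 x + 7 mod 17:
  x = 1: RHS = 4, y in [2, 15]  -> 2 point(s)
  x = 4: RHS = 4, y in [2, 15]  -> 2 point(s)
  x = 7: RHS = 16, y in [4, 13]  -> 2 point(s)
  x = 10: RHS = 15, y in [7, 10]  -> 2 point(s)
  x = 11: RHS = 2, y in [6, 11]  -> 2 point(s)
  x = 12: RHS = 4, y in [2, 15]  -> 2 point(s)
  x = 14: RHS = 9, y in [3, 14]  -> 2 point(s)
Affine points: 14. Add the point at infinity: total = 15.

#E(F_17) = 15


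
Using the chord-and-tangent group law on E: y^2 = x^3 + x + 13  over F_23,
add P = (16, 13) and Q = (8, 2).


P != Q, so use the chord formula.
s = (y2 - y1) / (x2 - x1) = (12) / (15) mod 23 = 10
x3 = s^2 - x1 - x2 mod 23 = 10^2 - 16 - 8 = 7
y3 = s (x1 - x3) - y1 mod 23 = 10 * (16 - 7) - 13 = 8

P + Q = (7, 8)


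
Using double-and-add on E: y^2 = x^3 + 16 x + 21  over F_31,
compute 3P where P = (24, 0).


k = 3 = 11_2 (binary, LSB first: 11)
Double-and-add from P = (24, 0):
  bit 0 = 1: acc = O + (24, 0) = (24, 0)
  bit 1 = 1: acc = (24, 0) + O = (24, 0)

3P = (24, 0)


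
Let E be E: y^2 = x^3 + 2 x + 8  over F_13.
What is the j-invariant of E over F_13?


Delta = -16(4 a^3 + 27 b^2) mod 13 = 11
-1728 * (4 a)^3 = -1728 * (4*2)^3 mod 13 = 5
j = 5 * 11^(-1) mod 13 = 4

j = 4 (mod 13)


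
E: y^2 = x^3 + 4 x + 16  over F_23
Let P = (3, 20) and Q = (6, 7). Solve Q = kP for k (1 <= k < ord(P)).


Enumerate multiples of P until we hit Q = (6, 7):
  1P = (3, 20)
  2P = (6, 7)
Match found at i = 2.

k = 2


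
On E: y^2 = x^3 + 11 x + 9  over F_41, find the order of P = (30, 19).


Compute successive multiples of P until we hit O:
  1P = (30, 19)
  2P = (2, 30)
  3P = (25, 1)
  4P = (17, 36)
  5P = (19, 36)
  6P = (32, 40)
  7P = (38, 20)
  8P = (39, 26)
  ... (continuing to 33P)
  33P = O

ord(P) = 33


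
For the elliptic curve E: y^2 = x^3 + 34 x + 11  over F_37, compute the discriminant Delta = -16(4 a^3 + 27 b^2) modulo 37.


4 a^3 + 27 b^2 = 4*34^3 + 27*11^2 = 157216 + 3267 = 160483
Delta = -16 * (160483) = -2567728
Delta mod 37 = 35

Delta = 35 (mod 37)


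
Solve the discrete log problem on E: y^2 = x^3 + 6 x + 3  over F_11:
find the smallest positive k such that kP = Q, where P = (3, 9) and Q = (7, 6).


Enumerate multiples of P until we hit Q = (7, 6):
  1P = (3, 9)
  2P = (5, 2)
  3P = (7, 5)
  4P = (2, 1)
  5P = (4, 5)
  6P = (9, 4)
  7P = (0, 5)
  8P = (0, 6)
  9P = (9, 7)
  10P = (4, 6)
  11P = (2, 10)
  12P = (7, 6)
Match found at i = 12.

k = 12


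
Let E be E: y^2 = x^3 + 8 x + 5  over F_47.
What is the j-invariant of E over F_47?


Delta = -16(4 a^3 + 27 b^2) mod 47 = 1
-1728 * (4 a)^3 = -1728 * (4*8)^3 mod 47 = 5
j = 5 * 1^(-1) mod 47 = 5

j = 5 (mod 47)


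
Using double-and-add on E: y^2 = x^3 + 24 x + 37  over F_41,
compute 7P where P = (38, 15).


k = 7 = 111_2 (binary, LSB first: 111)
Double-and-add from P = (38, 15):
  bit 0 = 1: acc = O + (38, 15) = (38, 15)
  bit 1 = 1: acc = (38, 15) + (38, 26) = O
  bit 2 = 1: acc = O + (38, 15) = (38, 15)

7P = (38, 15)


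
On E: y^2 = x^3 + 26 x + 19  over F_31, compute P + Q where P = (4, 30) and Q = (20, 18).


P != Q, so use the chord formula.
s = (y2 - y1) / (x2 - x1) = (19) / (16) mod 31 = 7
x3 = s^2 - x1 - x2 mod 31 = 7^2 - 4 - 20 = 25
y3 = s (x1 - x3) - y1 mod 31 = 7 * (4 - 25) - 30 = 9

P + Q = (25, 9)


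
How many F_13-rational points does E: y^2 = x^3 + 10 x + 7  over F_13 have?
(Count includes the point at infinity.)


For each x in F_13, count y with y^2 = x^3 + 10 x + 7 mod 13:
  x = 2: RHS = 9, y in [3, 10]  -> 2 point(s)
  x = 3: RHS = 12, y in [5, 8]  -> 2 point(s)
  x = 5: RHS = 0, y in [0]  -> 1 point(s)
  x = 6: RHS = 10, y in [6, 7]  -> 2 point(s)
  x = 7: RHS = 4, y in [2, 11]  -> 2 point(s)
  x = 8: RHS = 1, y in [1, 12]  -> 2 point(s)
  x = 12: RHS = 9, y in [3, 10]  -> 2 point(s)
Affine points: 13. Add the point at infinity: total = 14.

#E(F_13) = 14


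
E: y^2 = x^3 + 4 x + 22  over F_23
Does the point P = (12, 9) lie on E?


Check whether y^2 = x^3 + 4 x + 22 (mod 23) for (x, y) = (12, 9).
LHS: y^2 = 9^2 mod 23 = 12
RHS: x^3 + 4 x + 22 = 12^3 + 4*12 + 22 mod 23 = 4
LHS != RHS

No, not on the curve


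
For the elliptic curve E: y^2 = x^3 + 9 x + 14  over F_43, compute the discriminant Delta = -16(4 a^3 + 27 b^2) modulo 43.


4 a^3 + 27 b^2 = 4*9^3 + 27*14^2 = 2916 + 5292 = 8208
Delta = -16 * (8208) = -131328
Delta mod 43 = 37

Delta = 37 (mod 43)


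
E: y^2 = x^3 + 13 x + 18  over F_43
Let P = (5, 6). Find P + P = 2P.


Doubling: s = (3 x1^2 + a) / (2 y1)
s = (3*5^2 + 13) / (2*6) mod 43 = 36
x3 = s^2 - 2 x1 mod 43 = 36^2 - 2*5 = 39
y3 = s (x1 - x3) - y1 mod 43 = 36 * (5 - 39) - 6 = 17

2P = (39, 17)


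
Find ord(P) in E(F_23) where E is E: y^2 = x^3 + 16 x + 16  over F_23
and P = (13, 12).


Compute successive multiples of P until we hit O:
  1P = (13, 12)
  2P = (10, 16)
  3P = (12, 2)
  4P = (6, 12)
  5P = (4, 11)
  6P = (8, 9)
  7P = (18, 8)
  8P = (0, 19)
  ... (continuing to 21P)
  21P = O

ord(P) = 21


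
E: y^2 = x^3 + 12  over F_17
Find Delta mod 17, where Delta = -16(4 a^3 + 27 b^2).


4 a^3 + 27 b^2 = 4*0^3 + 27*12^2 = 0 + 3888 = 3888
Delta = -16 * (3888) = -62208
Delta mod 17 = 12

Delta = 12 (mod 17)


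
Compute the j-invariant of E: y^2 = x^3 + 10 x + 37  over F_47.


Delta = -16(4 a^3 + 27 b^2) mod 47 = 7
-1728 * (4 a)^3 = -1728 * (4*10)^3 mod 47 = 34
j = 34 * 7^(-1) mod 47 = 25

j = 25 (mod 47)


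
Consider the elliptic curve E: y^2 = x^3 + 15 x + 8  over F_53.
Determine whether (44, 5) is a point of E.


Check whether y^2 = x^3 + 15 x + 8 (mod 53) for (x, y) = (44, 5).
LHS: y^2 = 5^2 mod 53 = 25
RHS: x^3 + 15 x + 8 = 44^3 + 15*44 + 8 mod 53 = 45
LHS != RHS

No, not on the curve


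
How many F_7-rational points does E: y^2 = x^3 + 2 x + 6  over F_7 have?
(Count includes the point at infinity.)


For each x in F_7, count y with y^2 = x^3 + 2 x + 6 mod 7:
  x = 1: RHS = 2, y in [3, 4]  -> 2 point(s)
  x = 2: RHS = 4, y in [2, 5]  -> 2 point(s)
  x = 3: RHS = 4, y in [2, 5]  -> 2 point(s)
  x = 4: RHS = 1, y in [1, 6]  -> 2 point(s)
  x = 5: RHS = 1, y in [1, 6]  -> 2 point(s)
Affine points: 10. Add the point at infinity: total = 11.

#E(F_7) = 11


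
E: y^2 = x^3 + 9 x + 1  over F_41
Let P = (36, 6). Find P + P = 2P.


Doubling: s = (3 x1^2 + a) / (2 y1)
s = (3*36^2 + 9) / (2*6) mod 41 = 7
x3 = s^2 - 2 x1 mod 41 = 7^2 - 2*36 = 18
y3 = s (x1 - x3) - y1 mod 41 = 7 * (36 - 18) - 6 = 38

2P = (18, 38)


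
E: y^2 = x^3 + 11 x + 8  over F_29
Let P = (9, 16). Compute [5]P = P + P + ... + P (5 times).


k = 5 = 101_2 (binary, LSB first: 101)
Double-and-add from P = (9, 16):
  bit 0 = 1: acc = O + (9, 16) = (9, 16)
  bit 1 = 0: acc unchanged = (9, 16)
  bit 2 = 1: acc = (9, 16) + (10, 4) = (9, 13)

5P = (9, 13)


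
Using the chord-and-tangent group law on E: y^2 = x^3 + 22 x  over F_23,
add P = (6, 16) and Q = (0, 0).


P != Q, so use the chord formula.
s = (y2 - y1) / (x2 - x1) = (7) / (17) mod 23 = 18
x3 = s^2 - x1 - x2 mod 23 = 18^2 - 6 - 0 = 19
y3 = s (x1 - x3) - y1 mod 23 = 18 * (6 - 19) - 16 = 3

P + Q = (19, 3)


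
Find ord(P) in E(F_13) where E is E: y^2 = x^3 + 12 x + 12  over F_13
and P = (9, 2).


Compute successive multiples of P until we hit O:
  1P = (9, 2)
  2P = (12, 5)
  3P = (6, 1)
  4P = (1, 5)
  5P = (7, 7)
  6P = (0, 8)
  7P = (3, 7)
  8P = (10, 1)
  ... (continuing to 19P)
  19P = O

ord(P) = 19


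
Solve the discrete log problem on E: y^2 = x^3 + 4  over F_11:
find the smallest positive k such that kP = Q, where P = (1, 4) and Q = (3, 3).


Enumerate multiples of P until we hit Q = (3, 3):
  1P = (1, 4)
  2P = (10, 5)
  3P = (3, 8)
  4P = (0, 9)
  5P = (2, 1)
  6P = (6, 0)
  7P = (2, 10)
  8P = (0, 2)
  9P = (3, 3)
Match found at i = 9.

k = 9


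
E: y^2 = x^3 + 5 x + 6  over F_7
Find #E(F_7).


For each x in F_7, count y with y^2 = x^3 + 5 x + 6 mod 7:
  x = 5: RHS = 2, y in [3, 4]  -> 2 point(s)
  x = 6: RHS = 0, y in [0]  -> 1 point(s)
Affine points: 3. Add the point at infinity: total = 4.

#E(F_7) = 4


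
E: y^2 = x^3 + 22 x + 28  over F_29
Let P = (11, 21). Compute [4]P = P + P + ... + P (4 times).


k = 4 = 100_2 (binary, LSB first: 001)
Double-and-add from P = (11, 21):
  bit 0 = 0: acc unchanged = O
  bit 1 = 0: acc unchanged = O
  bit 2 = 1: acc = O + (24, 5) = (24, 5)

4P = (24, 5)


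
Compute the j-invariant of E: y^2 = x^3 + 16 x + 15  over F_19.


Delta = -16(4 a^3 + 27 b^2) mod 19 = 3
-1728 * (4 a)^3 = -1728 * (4*16)^3 mod 19 = 1
j = 1 * 3^(-1) mod 19 = 13

j = 13 (mod 19)


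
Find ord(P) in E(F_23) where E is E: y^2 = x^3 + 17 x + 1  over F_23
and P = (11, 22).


Compute successive multiples of P until we hit O:
  1P = (11, 22)
  2P = (14, 19)
  3P = (22, 12)
  4P = (22, 11)
  5P = (14, 4)
  6P = (11, 1)
  7P = O

ord(P) = 7


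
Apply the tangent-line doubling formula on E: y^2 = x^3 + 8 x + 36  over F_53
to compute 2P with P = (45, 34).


Doubling: s = (3 x1^2 + a) / (2 y1)
s = (3*45^2 + 8) / (2*34) mod 53 = 31
x3 = s^2 - 2 x1 mod 53 = 31^2 - 2*45 = 23
y3 = s (x1 - x3) - y1 mod 53 = 31 * (45 - 23) - 34 = 12

2P = (23, 12)


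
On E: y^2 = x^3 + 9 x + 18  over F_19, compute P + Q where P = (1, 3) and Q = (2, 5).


P != Q, so use the chord formula.
s = (y2 - y1) / (x2 - x1) = (2) / (1) mod 19 = 2
x3 = s^2 - x1 - x2 mod 19 = 2^2 - 1 - 2 = 1
y3 = s (x1 - x3) - y1 mod 19 = 2 * (1 - 1) - 3 = 16

P + Q = (1, 16)


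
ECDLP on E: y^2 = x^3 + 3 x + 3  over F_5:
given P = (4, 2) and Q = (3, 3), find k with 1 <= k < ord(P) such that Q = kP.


Enumerate multiples of P until we hit Q = (3, 3):
  1P = (4, 2)
  2P = (3, 2)
  3P = (3, 3)
Match found at i = 3.

k = 3


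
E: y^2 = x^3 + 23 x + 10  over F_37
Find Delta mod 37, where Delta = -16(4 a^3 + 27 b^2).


4 a^3 + 27 b^2 = 4*23^3 + 27*10^2 = 48668 + 2700 = 51368
Delta = -16 * (51368) = -821888
Delta mod 37 = 30

Delta = 30 (mod 37)


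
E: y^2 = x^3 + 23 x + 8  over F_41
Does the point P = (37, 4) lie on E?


Check whether y^2 = x^3 + 23 x + 8 (mod 41) for (x, y) = (37, 4).
LHS: y^2 = 4^2 mod 41 = 16
RHS: x^3 + 23 x + 8 = 37^3 + 23*37 + 8 mod 41 = 16
LHS = RHS

Yes, on the curve


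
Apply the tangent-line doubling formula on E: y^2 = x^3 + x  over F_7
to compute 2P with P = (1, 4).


Doubling: s = (3 x1^2 + a) / (2 y1)
s = (3*1^2 + 1) / (2*4) mod 7 = 4
x3 = s^2 - 2 x1 mod 7 = 4^2 - 2*1 = 0
y3 = s (x1 - x3) - y1 mod 7 = 4 * (1 - 0) - 4 = 0

2P = (0, 0)


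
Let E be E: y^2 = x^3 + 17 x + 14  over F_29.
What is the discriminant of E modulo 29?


4 a^3 + 27 b^2 = 4*17^3 + 27*14^2 = 19652 + 5292 = 24944
Delta = -16 * (24944) = -399104
Delta mod 29 = 23

Delta = 23 (mod 29)


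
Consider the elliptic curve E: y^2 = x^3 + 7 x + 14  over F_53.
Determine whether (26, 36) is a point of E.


Check whether y^2 = x^3 + 7 x + 14 (mod 53) for (x, y) = (26, 36).
LHS: y^2 = 36^2 mod 53 = 24
RHS: x^3 + 7 x + 14 = 26^3 + 7*26 + 14 mod 53 = 17
LHS != RHS

No, not on the curve


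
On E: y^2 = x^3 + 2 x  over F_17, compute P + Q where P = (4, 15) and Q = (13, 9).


P != Q, so use the chord formula.
s = (y2 - y1) / (x2 - x1) = (11) / (9) mod 17 = 5
x3 = s^2 - x1 - x2 mod 17 = 5^2 - 4 - 13 = 8
y3 = s (x1 - x3) - y1 mod 17 = 5 * (4 - 8) - 15 = 16

P + Q = (8, 16)


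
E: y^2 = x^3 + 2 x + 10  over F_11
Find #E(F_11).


For each x in F_11, count y with y^2 = x^3 + 2 x + 10 mod 11:
  x = 2: RHS = 0, y in [0]  -> 1 point(s)
  x = 4: RHS = 5, y in [4, 7]  -> 2 point(s)
  x = 7: RHS = 4, y in [2, 9]  -> 2 point(s)
  x = 9: RHS = 9, y in [3, 8]  -> 2 point(s)
Affine points: 7. Add the point at infinity: total = 8.

#E(F_11) = 8


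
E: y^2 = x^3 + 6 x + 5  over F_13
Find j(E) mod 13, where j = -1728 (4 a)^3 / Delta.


Delta = -16(4 a^3 + 27 b^2) mod 13 = 11
-1728 * (4 a)^3 = -1728 * (4*6)^3 mod 13 = 5
j = 5 * 11^(-1) mod 13 = 4

j = 4 (mod 13)


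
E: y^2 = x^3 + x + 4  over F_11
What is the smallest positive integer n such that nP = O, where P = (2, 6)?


Compute successive multiples of P until we hit O:
  1P = (2, 6)
  2P = (0, 9)
  3P = (3, 1)
  4P = (9, 7)
  5P = (9, 4)
  6P = (3, 10)
  7P = (0, 2)
  8P = (2, 5)
  ... (continuing to 9P)
  9P = O

ord(P) = 9


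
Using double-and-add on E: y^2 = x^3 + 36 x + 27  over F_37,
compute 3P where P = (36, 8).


k = 3 = 11_2 (binary, LSB first: 11)
Double-and-add from P = (36, 8):
  bit 0 = 1: acc = O + (36, 8) = (36, 8)
  bit 1 = 1: acc = (36, 8) + (13, 18) = (24, 27)

3P = (24, 27)


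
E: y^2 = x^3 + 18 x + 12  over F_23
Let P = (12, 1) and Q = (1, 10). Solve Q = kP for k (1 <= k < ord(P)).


Enumerate multiples of P until we hit Q = (1, 10):
  1P = (12, 1)
  2P = (1, 13)
  3P = (11, 0)
  4P = (1, 10)
Match found at i = 4.

k = 4


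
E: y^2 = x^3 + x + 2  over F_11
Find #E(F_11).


For each x in F_11, count y with y^2 = x^3 + 1 x + 2 mod 11:
  x = 1: RHS = 4, y in [2, 9]  -> 2 point(s)
  x = 2: RHS = 1, y in [1, 10]  -> 2 point(s)
  x = 4: RHS = 4, y in [2, 9]  -> 2 point(s)
  x = 5: RHS = 0, y in [0]  -> 1 point(s)
  x = 6: RHS = 4, y in [2, 9]  -> 2 point(s)
  x = 7: RHS = 0, y in [0]  -> 1 point(s)
  x = 8: RHS = 5, y in [4, 7]  -> 2 point(s)
  x = 9: RHS = 3, y in [5, 6]  -> 2 point(s)
  x = 10: RHS = 0, y in [0]  -> 1 point(s)
Affine points: 15. Add the point at infinity: total = 16.

#E(F_11) = 16


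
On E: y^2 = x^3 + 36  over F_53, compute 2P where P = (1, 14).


Doubling: s = (3 x1^2 + a) / (2 y1)
s = (3*1^2 + 0) / (2*14) mod 53 = 2
x3 = s^2 - 2 x1 mod 53 = 2^2 - 2*1 = 2
y3 = s (x1 - x3) - y1 mod 53 = 2 * (1 - 2) - 14 = 37

2P = (2, 37)


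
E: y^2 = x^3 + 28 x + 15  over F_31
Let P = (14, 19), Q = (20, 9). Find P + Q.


P != Q, so use the chord formula.
s = (y2 - y1) / (x2 - x1) = (21) / (6) mod 31 = 19
x3 = s^2 - x1 - x2 mod 31 = 19^2 - 14 - 20 = 17
y3 = s (x1 - x3) - y1 mod 31 = 19 * (14 - 17) - 19 = 17

P + Q = (17, 17)


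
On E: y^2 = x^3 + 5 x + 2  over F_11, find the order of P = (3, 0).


Compute successive multiples of P until we hit O:
  1P = (3, 0)
  2P = O

ord(P) = 2


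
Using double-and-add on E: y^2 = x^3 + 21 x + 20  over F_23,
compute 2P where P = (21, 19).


k = 2 = 10_2 (binary, LSB first: 01)
Double-and-add from P = (21, 19):
  bit 0 = 0: acc unchanged = O
  bit 1 = 1: acc = O + (7, 21) = (7, 21)

2P = (7, 21)


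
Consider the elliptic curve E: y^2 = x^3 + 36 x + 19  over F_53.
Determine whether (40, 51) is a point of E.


Check whether y^2 = x^3 + 36 x + 19 (mod 53) for (x, y) = (40, 51).
LHS: y^2 = 51^2 mod 53 = 4
RHS: x^3 + 36 x + 19 = 40^3 + 36*40 + 19 mod 53 = 4
LHS = RHS

Yes, on the curve


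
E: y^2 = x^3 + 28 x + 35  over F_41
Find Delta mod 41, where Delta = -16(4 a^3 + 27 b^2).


4 a^3 + 27 b^2 = 4*28^3 + 27*35^2 = 87808 + 33075 = 120883
Delta = -16 * (120883) = -1934128
Delta mod 41 = 6

Delta = 6 (mod 41)


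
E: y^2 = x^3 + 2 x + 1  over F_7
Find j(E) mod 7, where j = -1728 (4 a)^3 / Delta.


Delta = -16(4 a^3 + 27 b^2) mod 7 = 1
-1728 * (4 a)^3 = -1728 * (4*2)^3 mod 7 = 1
j = 1 * 1^(-1) mod 7 = 1

j = 1 (mod 7)


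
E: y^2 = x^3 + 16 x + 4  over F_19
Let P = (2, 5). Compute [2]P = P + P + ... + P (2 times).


k = 2 = 10_2 (binary, LSB first: 01)
Double-and-add from P = (2, 5):
  bit 0 = 0: acc unchanged = O
  bit 1 = 1: acc = O + (16, 9) = (16, 9)

2P = (16, 9)


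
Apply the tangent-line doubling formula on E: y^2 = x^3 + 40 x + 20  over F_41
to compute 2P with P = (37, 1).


Doubling: s = (3 x1^2 + a) / (2 y1)
s = (3*37^2 + 40) / (2*1) mod 41 = 3
x3 = s^2 - 2 x1 mod 41 = 3^2 - 2*37 = 17
y3 = s (x1 - x3) - y1 mod 41 = 3 * (37 - 17) - 1 = 18

2P = (17, 18)


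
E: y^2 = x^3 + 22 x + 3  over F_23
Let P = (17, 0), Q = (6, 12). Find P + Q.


P != Q, so use the chord formula.
s = (y2 - y1) / (x2 - x1) = (12) / (12) mod 23 = 1
x3 = s^2 - x1 - x2 mod 23 = 1^2 - 17 - 6 = 1
y3 = s (x1 - x3) - y1 mod 23 = 1 * (17 - 1) - 0 = 16

P + Q = (1, 16)


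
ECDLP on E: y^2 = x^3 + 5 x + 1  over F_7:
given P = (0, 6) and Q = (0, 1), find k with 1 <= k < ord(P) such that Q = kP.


Enumerate multiples of P until we hit Q = (0, 1):
  1P = (0, 6)
  2P = (1, 0)
  3P = (0, 1)
Match found at i = 3.

k = 3


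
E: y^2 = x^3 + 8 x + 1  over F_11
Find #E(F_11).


For each x in F_11, count y with y^2 = x^3 + 8 x + 1 mod 11:
  x = 0: RHS = 1, y in [1, 10]  -> 2 point(s)
  x = 2: RHS = 3, y in [5, 6]  -> 2 point(s)
  x = 4: RHS = 9, y in [3, 8]  -> 2 point(s)
  x = 5: RHS = 1, y in [1, 10]  -> 2 point(s)
  x = 6: RHS = 1, y in [1, 10]  -> 2 point(s)
  x = 7: RHS = 4, y in [2, 9]  -> 2 point(s)
  x = 8: RHS = 5, y in [4, 7]  -> 2 point(s)
  x = 10: RHS = 3, y in [5, 6]  -> 2 point(s)
Affine points: 16. Add the point at infinity: total = 17.

#E(F_11) = 17


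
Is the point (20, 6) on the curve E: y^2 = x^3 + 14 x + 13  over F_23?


Check whether y^2 = x^3 + 14 x + 13 (mod 23) for (x, y) = (20, 6).
LHS: y^2 = 6^2 mod 23 = 13
RHS: x^3 + 14 x + 13 = 20^3 + 14*20 + 13 mod 23 = 13
LHS = RHS

Yes, on the curve


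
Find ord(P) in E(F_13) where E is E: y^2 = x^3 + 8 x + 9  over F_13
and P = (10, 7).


Compute successive multiples of P until we hit O:
  1P = (10, 7)
  2P = (9, 2)
  3P = (6, 0)
  4P = (9, 11)
  5P = (10, 6)
  6P = O

ord(P) = 6


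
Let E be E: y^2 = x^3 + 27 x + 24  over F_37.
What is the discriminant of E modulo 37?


4 a^3 + 27 b^2 = 4*27^3 + 27*24^2 = 78732 + 15552 = 94284
Delta = -16 * (94284) = -1508544
Delta mod 37 = 20

Delta = 20 (mod 37)


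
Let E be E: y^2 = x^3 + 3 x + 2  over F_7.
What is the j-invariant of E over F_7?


Delta = -16(4 a^3 + 27 b^2) mod 7 = 2
-1728 * (4 a)^3 = -1728 * (4*3)^3 mod 7 = 6
j = 6 * 2^(-1) mod 7 = 3

j = 3 (mod 7)


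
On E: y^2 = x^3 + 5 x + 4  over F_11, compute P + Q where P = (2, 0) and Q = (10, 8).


P != Q, so use the chord formula.
s = (y2 - y1) / (x2 - x1) = (8) / (8) mod 11 = 1
x3 = s^2 - x1 - x2 mod 11 = 1^2 - 2 - 10 = 0
y3 = s (x1 - x3) - y1 mod 11 = 1 * (2 - 0) - 0 = 2

P + Q = (0, 2)


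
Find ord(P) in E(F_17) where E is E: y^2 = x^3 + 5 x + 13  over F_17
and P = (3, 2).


Compute successive multiples of P until we hit O:
  1P = (3, 2)
  2P = (7, 0)
  3P = (3, 15)
  4P = O

ord(P) = 4


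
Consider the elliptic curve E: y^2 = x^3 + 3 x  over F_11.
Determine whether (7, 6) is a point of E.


Check whether y^2 = x^3 + 3 x + 0 (mod 11) for (x, y) = (7, 6).
LHS: y^2 = 6^2 mod 11 = 3
RHS: x^3 + 3 x + 0 = 7^3 + 3*7 + 0 mod 11 = 1
LHS != RHS

No, not on the curve


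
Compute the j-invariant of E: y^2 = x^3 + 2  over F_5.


Delta = -16(4 a^3 + 27 b^2) mod 5 = 2
-1728 * (4 a)^3 = -1728 * (4*0)^3 mod 5 = 0
j = 0 * 2^(-1) mod 5 = 0

j = 0 (mod 5)


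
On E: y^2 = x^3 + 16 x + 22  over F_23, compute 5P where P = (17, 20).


k = 5 = 101_2 (binary, LSB first: 101)
Double-and-add from P = (17, 20):
  bit 0 = 1: acc = O + (17, 20) = (17, 20)
  bit 1 = 0: acc unchanged = (17, 20)
  bit 2 = 1: acc = (17, 20) + (18, 22) = (15, 7)

5P = (15, 7)


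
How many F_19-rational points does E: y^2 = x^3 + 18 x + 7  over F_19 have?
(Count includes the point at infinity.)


For each x in F_19, count y with y^2 = x^3 + 18 x + 7 mod 19:
  x = 0: RHS = 7, y in [8, 11]  -> 2 point(s)
  x = 1: RHS = 7, y in [8, 11]  -> 2 point(s)
  x = 7: RHS = 1, y in [1, 18]  -> 2 point(s)
  x = 8: RHS = 17, y in [6, 13]  -> 2 point(s)
  x = 9: RHS = 5, y in [9, 10]  -> 2 point(s)
  x = 10: RHS = 9, y in [3, 16]  -> 2 point(s)
  x = 11: RHS = 16, y in [4, 15]  -> 2 point(s)
  x = 13: RHS = 6, y in [5, 14]  -> 2 point(s)
  x = 14: RHS = 1, y in [1, 18]  -> 2 point(s)
  x = 15: RHS = 4, y in [2, 17]  -> 2 point(s)
  x = 17: RHS = 1, y in [1, 18]  -> 2 point(s)
  x = 18: RHS = 7, y in [8, 11]  -> 2 point(s)
Affine points: 24. Add the point at infinity: total = 25.

#E(F_19) = 25


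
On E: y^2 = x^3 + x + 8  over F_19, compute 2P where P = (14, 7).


Doubling: s = (3 x1^2 + a) / (2 y1)
s = (3*14^2 + 1) / (2*7) mod 19 = 0
x3 = s^2 - 2 x1 mod 19 = 0^2 - 2*14 = 10
y3 = s (x1 - x3) - y1 mod 19 = 0 * (14 - 10) - 7 = 12

2P = (10, 12)


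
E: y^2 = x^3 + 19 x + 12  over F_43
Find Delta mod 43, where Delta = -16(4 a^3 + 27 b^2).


4 a^3 + 27 b^2 = 4*19^3 + 27*12^2 = 27436 + 3888 = 31324
Delta = -16 * (31324) = -501184
Delta mod 43 = 24

Delta = 24 (mod 43)


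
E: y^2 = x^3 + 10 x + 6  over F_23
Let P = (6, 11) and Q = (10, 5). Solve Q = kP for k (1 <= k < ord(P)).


Enumerate multiples of P until we hit Q = (10, 5):
  1P = (6, 11)
  2P = (20, 8)
  3P = (15, 9)
  4P = (10, 18)
  5P = (0, 11)
  6P = (17, 12)
  7P = (4, 8)
  8P = (21, 1)
  9P = (22, 15)
  10P = (8, 0)
  11P = (22, 8)
  12P = (21, 22)
  13P = (4, 15)
  14P = (17, 11)
  15P = (0, 12)
  16P = (10, 5)
Match found at i = 16.

k = 16


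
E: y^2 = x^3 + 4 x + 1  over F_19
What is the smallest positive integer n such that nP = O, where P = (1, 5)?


Compute successive multiples of P until we hit O:
  1P = (1, 5)
  2P = (4, 10)
  3P = (2, 6)
  4P = (17, 17)
  5P = (17, 2)
  6P = (2, 13)
  7P = (4, 9)
  8P = (1, 14)
  ... (continuing to 9P)
  9P = O

ord(P) = 9


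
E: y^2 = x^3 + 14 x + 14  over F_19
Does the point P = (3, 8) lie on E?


Check whether y^2 = x^3 + 14 x + 14 (mod 19) for (x, y) = (3, 8).
LHS: y^2 = 8^2 mod 19 = 7
RHS: x^3 + 14 x + 14 = 3^3 + 14*3 + 14 mod 19 = 7
LHS = RHS

Yes, on the curve


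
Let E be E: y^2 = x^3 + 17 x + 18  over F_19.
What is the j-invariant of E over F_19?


Delta = -16(4 a^3 + 27 b^2) mod 19 = 4
-1728 * (4 a)^3 = -1728 * (4*17)^3 mod 19 = 1
j = 1 * 4^(-1) mod 19 = 5

j = 5 (mod 19)


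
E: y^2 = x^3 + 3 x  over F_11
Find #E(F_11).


For each x in F_11, count y with y^2 = x^3 + 3 x + 0 mod 11:
  x = 0: RHS = 0, y in [0]  -> 1 point(s)
  x = 1: RHS = 4, y in [2, 9]  -> 2 point(s)
  x = 2: RHS = 3, y in [5, 6]  -> 2 point(s)
  x = 3: RHS = 3, y in [5, 6]  -> 2 point(s)
  x = 6: RHS = 3, y in [5, 6]  -> 2 point(s)
  x = 7: RHS = 1, y in [1, 10]  -> 2 point(s)
Affine points: 11. Add the point at infinity: total = 12.

#E(F_11) = 12


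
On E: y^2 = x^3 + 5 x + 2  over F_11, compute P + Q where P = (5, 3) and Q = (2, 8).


P != Q, so use the chord formula.
s = (y2 - y1) / (x2 - x1) = (5) / (8) mod 11 = 2
x3 = s^2 - x1 - x2 mod 11 = 2^2 - 5 - 2 = 8
y3 = s (x1 - x3) - y1 mod 11 = 2 * (5 - 8) - 3 = 2

P + Q = (8, 2)


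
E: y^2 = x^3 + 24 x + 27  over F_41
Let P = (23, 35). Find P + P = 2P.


Doubling: s = (3 x1^2 + a) / (2 y1)
s = (3*23^2 + 24) / (2*35) mod 41 = 40
x3 = s^2 - 2 x1 mod 41 = 40^2 - 2*23 = 37
y3 = s (x1 - x3) - y1 mod 41 = 40 * (23 - 37) - 35 = 20

2P = (37, 20)


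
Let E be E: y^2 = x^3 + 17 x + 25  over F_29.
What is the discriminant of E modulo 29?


4 a^3 + 27 b^2 = 4*17^3 + 27*25^2 = 19652 + 16875 = 36527
Delta = -16 * (36527) = -584432
Delta mod 29 = 5

Delta = 5 (mod 29)


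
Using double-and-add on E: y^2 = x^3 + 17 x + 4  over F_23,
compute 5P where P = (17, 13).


k = 5 = 101_2 (binary, LSB first: 101)
Double-and-add from P = (17, 13):
  bit 0 = 1: acc = O + (17, 13) = (17, 13)
  bit 1 = 0: acc unchanged = (17, 13)
  bit 2 = 1: acc = (17, 13) + (10, 1) = (21, 13)

5P = (21, 13)


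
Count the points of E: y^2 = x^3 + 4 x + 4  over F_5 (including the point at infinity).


For each x in F_5, count y with y^2 = x^3 + 4 x + 4 mod 5:
  x = 0: RHS = 4, y in [2, 3]  -> 2 point(s)
  x = 1: RHS = 4, y in [2, 3]  -> 2 point(s)
  x = 2: RHS = 0, y in [0]  -> 1 point(s)
  x = 4: RHS = 4, y in [2, 3]  -> 2 point(s)
Affine points: 7. Add the point at infinity: total = 8.

#E(F_5) = 8


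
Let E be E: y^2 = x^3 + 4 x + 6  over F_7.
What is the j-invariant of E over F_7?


Delta = -16(4 a^3 + 27 b^2) mod 7 = 1
-1728 * (4 a)^3 = -1728 * (4*4)^3 mod 7 = 1
j = 1 * 1^(-1) mod 7 = 1

j = 1 (mod 7)


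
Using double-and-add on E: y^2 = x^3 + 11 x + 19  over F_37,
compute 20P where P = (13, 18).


k = 20 = 10100_2 (binary, LSB first: 00101)
Double-and-add from P = (13, 18):
  bit 0 = 0: acc unchanged = O
  bit 1 = 0: acc unchanged = O
  bit 2 = 1: acc = O + (31, 12) = (31, 12)
  bit 3 = 0: acc unchanged = (31, 12)
  bit 4 = 1: acc = (31, 12) + (24, 11) = (16, 6)

20P = (16, 6)
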